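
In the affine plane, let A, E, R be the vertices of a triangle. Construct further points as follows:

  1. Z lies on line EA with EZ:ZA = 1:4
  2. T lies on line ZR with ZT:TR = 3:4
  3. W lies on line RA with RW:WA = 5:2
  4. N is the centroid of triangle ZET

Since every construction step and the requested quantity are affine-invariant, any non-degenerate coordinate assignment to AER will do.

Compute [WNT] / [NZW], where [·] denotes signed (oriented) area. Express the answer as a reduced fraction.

Work in coordinates with A = (0, 0), E = (1, 0), R = (0, 1).
1. Z lies on line EA with EZ:ZA = 1:4 ⇒ Z = (4/5, 0)
2. T lies on line ZR with ZT:TR = 3:4 ⇒ T = (16/35, 3/7)
3. W lies on line RA with RW:WA = 5:2 ⇒ W = (0, 2/7)
4. N is the centroid of triangle ZET ⇒ N = (79/105, 1/7)
2·[WNT] = 127/735, 2·[NZW] = -74/735
[WNT]:[NZW] = 127/735:-74/735 = -127/74

[WNT]:[NZW] = -127/74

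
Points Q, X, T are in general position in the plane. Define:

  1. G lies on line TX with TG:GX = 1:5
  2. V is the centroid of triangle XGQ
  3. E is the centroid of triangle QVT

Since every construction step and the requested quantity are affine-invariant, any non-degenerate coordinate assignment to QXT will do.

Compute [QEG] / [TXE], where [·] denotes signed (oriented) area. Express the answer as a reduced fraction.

[QEG]:[TXE] = -1/12

Assign Q = (0, 0), X = (1, 0), T = (0, 1) — the answer is frame-independent, so this choice is without loss of generality.
1. G lies on line TX with TG:GX = 1:5 ⇒ G = (1/6, 5/6)
2. V is the centroid of triangle XGQ ⇒ V = (7/18, 5/18)
3. E is the centroid of triangle QVT ⇒ E = (7/54, 23/54)
2·[QEG] = 1/27, 2·[TXE] = -4/9
[QEG]:[TXE] = 1/27:-4/9 = -1/12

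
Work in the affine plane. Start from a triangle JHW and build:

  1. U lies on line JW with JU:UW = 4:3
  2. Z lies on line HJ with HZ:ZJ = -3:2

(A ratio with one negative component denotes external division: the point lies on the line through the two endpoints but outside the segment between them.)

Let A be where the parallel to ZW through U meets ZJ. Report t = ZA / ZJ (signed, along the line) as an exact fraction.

Set J = (0, 0), H = (1, 0), W = (0, 1); any affine frame gives the same invariant.
1. U lies on line JW with JU:UW = 4:3 ⇒ U = (0, 4/7)
2. Z lies on line HJ with HZ:ZJ = -3:2 ⇒ Z = (-2, 0)
through U parallel to ZW: direction (2, 1); meets ZJ at A = (-8/7, 0)
A = Z + t·(J−Z) with t = 3/7

t = 3/7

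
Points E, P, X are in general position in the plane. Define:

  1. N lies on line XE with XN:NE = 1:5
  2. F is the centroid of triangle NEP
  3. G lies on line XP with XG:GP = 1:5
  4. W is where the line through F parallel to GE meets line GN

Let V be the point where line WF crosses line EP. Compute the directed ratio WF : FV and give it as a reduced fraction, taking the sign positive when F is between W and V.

WF:FV = 2

Choose coordinates E = (0, 0), P = (1, 0), X = (0, 1).
1. N lies on line XE with XN:NE = 1:5 ⇒ N = (0, 5/6)
2. F is the centroid of triangle NEP ⇒ F = (1/3, 5/18)
3. G lies on line XP with XG:GP = 1:5 ⇒ G = (1/6, 5/6)
4. W is where the line through F parallel to GE meets line GN ⇒ W = (4/9, 5/6)
line WF meets EP at V = (5/18, 0)
F = W + t·(V−W) with t = 2/3, so WF:FV = 2/3:1/3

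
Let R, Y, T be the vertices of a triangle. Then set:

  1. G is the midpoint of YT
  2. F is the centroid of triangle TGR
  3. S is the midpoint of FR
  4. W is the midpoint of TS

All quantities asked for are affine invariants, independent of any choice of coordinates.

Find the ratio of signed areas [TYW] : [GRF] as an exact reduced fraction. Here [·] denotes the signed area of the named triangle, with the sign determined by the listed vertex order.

[TYW]:[GRF] = 2

Choose coordinates R = (0, 0), Y = (1, 0), T = (0, 1).
1. G is the midpoint of YT ⇒ G = (1/2, 1/2)
2. F is the centroid of triangle TGR ⇒ F = (1/6, 1/2)
3. S is the midpoint of FR ⇒ S = (1/12, 1/4)
4. W is the midpoint of TS ⇒ W = (1/24, 5/8)
2·[TYW] = -1/3, 2·[GRF] = -1/6
[TYW]:[GRF] = -1/3:-1/6 = 2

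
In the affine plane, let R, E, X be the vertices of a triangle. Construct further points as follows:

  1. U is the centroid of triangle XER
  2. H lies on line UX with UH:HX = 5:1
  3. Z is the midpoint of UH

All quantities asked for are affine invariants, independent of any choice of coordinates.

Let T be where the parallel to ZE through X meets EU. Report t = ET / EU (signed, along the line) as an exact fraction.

t = -7/5

Work in coordinates with R = (0, 0), E = (1, 0), X = (0, 1).
1. U is the centroid of triangle XER ⇒ U = (1/3, 1/3)
2. H lies on line UX with UH:HX = 5:1 ⇒ H = (1/18, 8/9)
3. Z is the midpoint of UH ⇒ Z = (7/36, 11/18)
through X parallel to ZE: direction (29/36, -11/18); meets EU at T = (29/15, -7/15)
T = E + t·(U−E) with t = -7/5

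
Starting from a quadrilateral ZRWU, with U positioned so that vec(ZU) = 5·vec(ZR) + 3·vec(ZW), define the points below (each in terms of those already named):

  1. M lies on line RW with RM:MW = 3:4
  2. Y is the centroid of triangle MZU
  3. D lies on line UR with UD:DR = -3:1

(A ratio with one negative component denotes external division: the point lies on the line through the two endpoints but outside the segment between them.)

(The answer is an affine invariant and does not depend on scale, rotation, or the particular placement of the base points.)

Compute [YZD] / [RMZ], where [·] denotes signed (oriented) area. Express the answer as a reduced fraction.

[YZD]:[RMZ] = 23/6

Work in coordinates with Z = (0, 0), R = (1, 0), W = (0, 1), U = (5, 3).
1. M lies on line RW with RM:MW = 3:4 ⇒ M = (4/7, 3/7)
2. Y is the centroid of triangle MZU ⇒ Y = (13/7, 8/7)
3. D lies on line UR with UD:DR = -3:1 ⇒ D = (-1, -3/2)
2·[YZD] = 23/14, 2·[RMZ] = 3/7
[YZD]:[RMZ] = 23/14:3/7 = 23/6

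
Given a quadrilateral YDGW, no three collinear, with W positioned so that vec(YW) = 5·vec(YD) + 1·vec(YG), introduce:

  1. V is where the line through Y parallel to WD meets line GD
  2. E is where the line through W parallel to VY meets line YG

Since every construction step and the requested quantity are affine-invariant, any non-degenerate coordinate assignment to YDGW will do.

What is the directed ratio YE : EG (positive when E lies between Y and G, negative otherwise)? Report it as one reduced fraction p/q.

YE:EG = -1/5

Choose coordinates Y = (0, 0), D = (1, 0), G = (0, 1), W = (5, 1).
1. V is where the line through Y parallel to WD meets line GD ⇒ V = (4/5, 1/5)
2. E is where the line through W parallel to VY meets line YG ⇒ E = (0, -1/4)
E = Y + t·(G−Y) with t = -1/4, so YE:EG = t:(1−t) = -1/4:5/4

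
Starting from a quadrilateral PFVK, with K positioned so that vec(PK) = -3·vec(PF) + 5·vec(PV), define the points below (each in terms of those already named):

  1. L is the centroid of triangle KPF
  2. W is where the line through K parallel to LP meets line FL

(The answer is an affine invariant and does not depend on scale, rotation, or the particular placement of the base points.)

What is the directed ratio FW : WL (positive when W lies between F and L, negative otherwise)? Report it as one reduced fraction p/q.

FW:WL = -2

Assign P = (0, 0), F = (1, 0), V = (0, 1), K = (-3, 5) — the answer is frame-independent, so this choice is without loss of generality.
1. L is the centroid of triangle KPF ⇒ L = (-2/3, 5/3)
2. W is where the line through K parallel to LP meets line FL ⇒ W = (-7/3, 10/3)
W = F + t·(L−F) with t = 2, so FW:WL = t:(1−t) = 2:-1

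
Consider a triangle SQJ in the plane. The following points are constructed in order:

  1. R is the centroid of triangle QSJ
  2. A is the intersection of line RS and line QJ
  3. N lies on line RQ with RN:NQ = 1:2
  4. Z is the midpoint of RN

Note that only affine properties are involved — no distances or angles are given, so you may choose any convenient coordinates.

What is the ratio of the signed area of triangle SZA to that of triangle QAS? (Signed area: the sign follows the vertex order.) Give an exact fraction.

[SZA]:[QAS] = 1/6

Choose coordinates S = (0, 0), Q = (1, 0), J = (0, 1).
1. R is the centroid of triangle QSJ ⇒ R = (1/3, 1/3)
2. A is the intersection of line RS and line QJ ⇒ A = (1/2, 1/2)
3. N lies on line RQ with RN:NQ = 1:2 ⇒ N = (5/9, 2/9)
4. Z is the midpoint of RN ⇒ Z = (4/9, 5/18)
2·[SZA] = 1/12, 2·[QAS] = 1/2
[SZA]:[QAS] = 1/12:1/2 = 1/6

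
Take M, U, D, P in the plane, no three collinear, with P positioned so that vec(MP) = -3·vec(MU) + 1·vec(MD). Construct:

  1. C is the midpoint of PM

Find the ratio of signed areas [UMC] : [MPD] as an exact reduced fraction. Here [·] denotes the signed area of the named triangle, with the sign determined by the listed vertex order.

Set M = (0, 0), U = (1, 0), D = (0, 1), P = (-3, 1); any affine frame gives the same invariant.
1. C is the midpoint of PM ⇒ C = (-3/2, 1/2)
2·[UMC] = -1/2, 2·[MPD] = -3
[UMC]:[MPD] = -1/2:-3 = 1/6

[UMC]:[MPD] = 1/6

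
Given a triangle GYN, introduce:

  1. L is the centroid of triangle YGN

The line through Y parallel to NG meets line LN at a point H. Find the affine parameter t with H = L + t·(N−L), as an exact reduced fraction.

Set G = (0, 0), Y = (1, 0), N = (0, 1); any affine frame gives the same invariant.
1. L is the centroid of triangle YGN ⇒ L = (1/3, 1/3)
through Y parallel to NG: direction (0, -1); meets LN at H = (1, -1)
H = L + t·(N−L) with t = -2

t = -2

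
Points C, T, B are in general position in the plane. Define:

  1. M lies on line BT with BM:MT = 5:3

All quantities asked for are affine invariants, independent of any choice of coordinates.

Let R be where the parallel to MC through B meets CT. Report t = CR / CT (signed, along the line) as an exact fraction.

Assign C = (0, 0), T = (1, 0), B = (0, 1) — the answer is frame-independent, so this choice is without loss of generality.
1. M lies on line BT with BM:MT = 5:3 ⇒ M = (5/8, 3/8)
through B parallel to MC: direction (-5/8, -3/8); meets CT at R = (-5/3, 0)
R = C + t·(T−C) with t = -5/3

t = -5/3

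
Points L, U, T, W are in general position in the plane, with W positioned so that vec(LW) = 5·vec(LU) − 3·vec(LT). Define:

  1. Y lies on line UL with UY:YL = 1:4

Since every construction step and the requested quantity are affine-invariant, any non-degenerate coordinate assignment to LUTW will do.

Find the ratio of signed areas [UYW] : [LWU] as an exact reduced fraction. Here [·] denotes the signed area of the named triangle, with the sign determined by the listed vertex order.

[UYW]:[LWU] = 1/5

Set L = (0, 0), U = (1, 0), T = (0, 1), W = (5, -3); any affine frame gives the same invariant.
1. Y lies on line UL with UY:YL = 1:4 ⇒ Y = (4/5, 0)
2·[UYW] = 3/5, 2·[LWU] = 3
[UYW]:[LWU] = 3/5:3 = 1/5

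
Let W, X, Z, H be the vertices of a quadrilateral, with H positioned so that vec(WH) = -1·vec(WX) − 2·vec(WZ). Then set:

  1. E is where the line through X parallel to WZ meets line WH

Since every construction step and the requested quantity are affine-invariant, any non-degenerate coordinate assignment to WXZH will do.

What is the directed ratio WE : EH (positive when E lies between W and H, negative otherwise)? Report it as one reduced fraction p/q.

WE:EH = -1/2

Choose coordinates W = (0, 0), X = (1, 0), Z = (0, 1), H = (-1, -2).
1. E is where the line through X parallel to WZ meets line WH ⇒ E = (1, 2)
E = W + t·(H−W) with t = -1, so WE:EH = t:(1−t) = -1:2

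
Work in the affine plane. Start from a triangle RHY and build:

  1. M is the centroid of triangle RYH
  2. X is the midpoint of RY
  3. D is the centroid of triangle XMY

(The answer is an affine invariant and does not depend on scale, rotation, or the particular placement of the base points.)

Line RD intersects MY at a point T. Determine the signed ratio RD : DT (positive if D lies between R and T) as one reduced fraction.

RD:DT = 5

Assign R = (0, 0), H = (1, 0), Y = (0, 1) — the answer is frame-independent, so this choice is without loss of generality.
1. M is the centroid of triangle RYH ⇒ M = (1/3, 1/3)
2. X is the midpoint of RY ⇒ X = (0, 1/2)
3. D is the centroid of triangle XMY ⇒ D = (1/9, 11/18)
line RD meets MY at T = (2/15, 11/15)
D = R + t·(T−R) with t = 5/6, so RD:DT = 5/6:1/6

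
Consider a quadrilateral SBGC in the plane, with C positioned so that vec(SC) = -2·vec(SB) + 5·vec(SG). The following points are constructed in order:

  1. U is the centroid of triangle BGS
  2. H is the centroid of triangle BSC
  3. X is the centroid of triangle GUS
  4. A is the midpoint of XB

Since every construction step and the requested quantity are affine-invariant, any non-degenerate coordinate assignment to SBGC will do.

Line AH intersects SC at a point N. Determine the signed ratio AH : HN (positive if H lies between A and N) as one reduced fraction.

Work in coordinates with S = (0, 0), B = (1, 0), G = (0, 1), C = (-2, 5).
1. U is the centroid of triangle BGS ⇒ U = (1/3, 1/3)
2. H is the centroid of triangle BSC ⇒ H = (-1/3, 5/3)
3. X is the centroid of triangle GUS ⇒ X = (1/9, 4/9)
4. A is the midpoint of XB ⇒ A = (5/9, 2/9)
line AH meets SC at N = (-9/7, 45/14)
H = A + t·(N−A) with t = 14/29, so AH:HN = 14/29:15/29

AH:HN = 14/15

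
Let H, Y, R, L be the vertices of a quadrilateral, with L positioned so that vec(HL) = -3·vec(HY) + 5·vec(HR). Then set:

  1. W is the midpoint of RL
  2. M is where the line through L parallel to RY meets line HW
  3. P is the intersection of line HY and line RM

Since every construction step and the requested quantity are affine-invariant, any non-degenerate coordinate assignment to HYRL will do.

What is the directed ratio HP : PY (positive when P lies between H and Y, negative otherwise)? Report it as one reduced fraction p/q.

HP:PY = 2

Work in coordinates with H = (0, 0), Y = (1, 0), R = (0, 1), L = (-3, 5).
1. W is the midpoint of RL ⇒ W = (-3/2, 3)
2. M is where the line through L parallel to RY meets line HW ⇒ M = (-2, 4)
3. P is the intersection of line HY and line RM ⇒ P = (2/3, 0)
P = H + t·(Y−H) with t = 2/3, so HP:PY = t:(1−t) = 2/3:1/3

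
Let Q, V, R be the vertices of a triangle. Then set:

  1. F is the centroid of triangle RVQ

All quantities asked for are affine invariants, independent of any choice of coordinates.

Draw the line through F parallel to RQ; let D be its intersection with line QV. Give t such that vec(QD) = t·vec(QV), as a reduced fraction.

Work in coordinates with Q = (0, 0), V = (1, 0), R = (0, 1).
1. F is the centroid of triangle RVQ ⇒ F = (1/3, 1/3)
through F parallel to RQ: direction (0, -1); meets QV at D = (1/3, 0)
D = Q + t·(V−Q) with t = 1/3

t = 1/3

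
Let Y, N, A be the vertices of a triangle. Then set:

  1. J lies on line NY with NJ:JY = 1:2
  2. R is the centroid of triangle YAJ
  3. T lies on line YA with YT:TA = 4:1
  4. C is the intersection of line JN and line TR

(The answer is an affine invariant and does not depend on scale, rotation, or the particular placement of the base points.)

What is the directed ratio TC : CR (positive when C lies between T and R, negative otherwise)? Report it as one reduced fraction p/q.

Assign Y = (0, 0), N = (1, 0), A = (0, 1) — the answer is frame-independent, so this choice is without loss of generality.
1. J lies on line NY with NJ:JY = 1:2 ⇒ J = (2/3, 0)
2. R is the centroid of triangle YAJ ⇒ R = (2/9, 1/3)
3. T lies on line YA with YT:TA = 4:1 ⇒ T = (0, 4/5)
4. C is the intersection of line JN and line TR ⇒ C = (8/21, 0)
C = T + t·(R−T) with t = 12/7, so TC:CR = t:(1−t) = 12/7:-5/7

TC:CR = -12/5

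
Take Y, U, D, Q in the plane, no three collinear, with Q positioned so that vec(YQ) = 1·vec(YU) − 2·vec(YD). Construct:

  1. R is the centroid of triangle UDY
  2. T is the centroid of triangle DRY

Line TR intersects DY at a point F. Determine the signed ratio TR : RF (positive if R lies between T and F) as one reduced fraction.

Set Y = (0, 0), U = (1, 0), D = (0, 1), Q = (1, -2); any affine frame gives the same invariant.
1. R is the centroid of triangle UDY ⇒ R = (1/3, 1/3)
2. T is the centroid of triangle DRY ⇒ T = (1/9, 4/9)
line TR meets DY at F = (0, 1/2)
R = T + t·(F−T) with t = -2, so TR:RF = -2:3

TR:RF = -2/3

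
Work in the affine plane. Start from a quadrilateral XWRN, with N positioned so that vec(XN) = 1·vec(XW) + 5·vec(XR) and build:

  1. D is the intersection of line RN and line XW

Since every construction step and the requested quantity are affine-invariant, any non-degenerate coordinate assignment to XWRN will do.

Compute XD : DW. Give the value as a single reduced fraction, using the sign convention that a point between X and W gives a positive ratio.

XD:DW = -1/5

Choose coordinates X = (0, 0), W = (1, 0), R = (0, 1), N = (1, 5).
1. D is the intersection of line RN and line XW ⇒ D = (-1/4, 0)
D = X + t·(W−X) with t = -1/4, so XD:DW = t:(1−t) = -1/4:5/4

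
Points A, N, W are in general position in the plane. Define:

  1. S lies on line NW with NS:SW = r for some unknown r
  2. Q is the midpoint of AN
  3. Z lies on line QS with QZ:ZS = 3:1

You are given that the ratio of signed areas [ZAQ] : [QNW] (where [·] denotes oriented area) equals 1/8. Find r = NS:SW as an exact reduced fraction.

Work in coordinates with A = (0, 0), N = (1, 0), W = (0, 1).
1. With NS:SW = r, write λ = r/(r+1) so S = N + λ·(W−N); S is affine-linear in λ
2. Q is the midpoint of AN ⇒ Q = (1/2, 0)
3. Z lies on line QS with QZ:ZS = 3:1 ⇒ Z is an affine combination of earlier points and hence also affine-linear in λ
Every point depending on S is an affine combination of S and λ-independent points, so each such coordinate is linear in λ; the λ² term in each signed area is a multiple of (W−N)×(W−N) = 0, so 2·[ZAQ] and 2·[QNW] are each linear in λ. Evaluating at λ=0 and λ=1:
  2·[ZAQ] = 3/8·λ,   2·[QNW] = 1/2
So [ZAQ]:[QNW] = (3/8·λ) / (1/2). Setting this equal to 1/8:
  3/8·λ = 1/8·(1/2)  ⇒  λ = 1/6
Then r = λ/(1−λ) = (1/6)/(5/6) = 1/5. Check: with r = 1/5, S = (5/6, 1/6) and [ZAQ]:[QNW] = 1/8 as required.

r = 1/5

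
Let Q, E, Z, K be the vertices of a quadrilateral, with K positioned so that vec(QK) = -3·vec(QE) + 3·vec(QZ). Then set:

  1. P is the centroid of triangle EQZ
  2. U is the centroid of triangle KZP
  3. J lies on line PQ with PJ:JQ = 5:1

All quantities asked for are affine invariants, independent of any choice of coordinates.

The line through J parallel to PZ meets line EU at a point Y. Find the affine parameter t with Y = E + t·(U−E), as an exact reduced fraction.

Choose coordinates Q = (0, 0), E = (1, 0), Z = (0, 1), K = (-3, 3).
1. P is the centroid of triangle EQZ ⇒ P = (1/3, 1/3)
2. U is the centroid of triangle KZP ⇒ U = (-8/9, 13/9)
3. J lies on line PQ with PJ:JQ = 5:1 ⇒ J = (1/18, 1/18)
through J parallel to PZ: direction (-1/3, 2/3); meets EU at Y = (-61/126, 143/126)
Y = E + t·(U−E) with t = 11/14

t = 11/14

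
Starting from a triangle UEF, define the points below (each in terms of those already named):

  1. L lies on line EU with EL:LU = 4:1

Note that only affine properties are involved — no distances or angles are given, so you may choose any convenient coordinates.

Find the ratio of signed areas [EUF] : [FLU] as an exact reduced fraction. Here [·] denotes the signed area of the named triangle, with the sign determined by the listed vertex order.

Set U = (0, 0), E = (1, 0), F = (0, 1); any affine frame gives the same invariant.
1. L lies on line EU with EL:LU = 4:1 ⇒ L = (1/5, 0)
2·[EUF] = -1, 2·[FLU] = -1/5
[EUF]:[FLU] = -1:-1/5 = 5

[EUF]:[FLU] = 5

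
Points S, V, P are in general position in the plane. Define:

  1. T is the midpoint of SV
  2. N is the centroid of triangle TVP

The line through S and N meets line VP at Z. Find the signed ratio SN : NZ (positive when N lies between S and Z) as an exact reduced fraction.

Set S = (0, 0), V = (1, 0), P = (0, 1); any affine frame gives the same invariant.
1. T is the midpoint of SV ⇒ T = (1/2, 0)
2. N is the centroid of triangle TVP ⇒ N = (1/2, 1/3)
line SN meets VP at Z = (3/5, 2/5)
N = S + t·(Z−S) with t = 5/6, so SN:NZ = 5/6:1/6

SN:NZ = 5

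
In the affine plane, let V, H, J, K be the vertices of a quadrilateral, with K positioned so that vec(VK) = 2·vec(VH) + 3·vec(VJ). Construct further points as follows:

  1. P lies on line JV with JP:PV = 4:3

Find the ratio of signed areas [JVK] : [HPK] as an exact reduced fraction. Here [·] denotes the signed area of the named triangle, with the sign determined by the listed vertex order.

[JVK]:[HPK] = -7/12

Choose coordinates V = (0, 0), H = (1, 0), J = (0, 1), K = (2, 3).
1. P lies on line JV with JP:PV = 4:3 ⇒ P = (0, 3/7)
2·[JVK] = 2, 2·[HPK] = -24/7
[JVK]:[HPK] = 2:-24/7 = -7/12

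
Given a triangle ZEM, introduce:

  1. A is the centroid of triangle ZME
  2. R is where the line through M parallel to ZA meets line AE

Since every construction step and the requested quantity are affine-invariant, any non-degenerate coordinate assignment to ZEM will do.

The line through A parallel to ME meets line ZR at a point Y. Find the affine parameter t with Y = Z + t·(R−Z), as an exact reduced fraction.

t = 2

Choose coordinates Z = (0, 0), E = (1, 0), M = (0, 1).
1. A is the centroid of triangle ZME ⇒ A = (1/3, 1/3)
2. R is where the line through M parallel to ZA meets line AE ⇒ R = (-1/3, 2/3)
through A parallel to ME: direction (1, -1); meets ZR at Y = (-2/3, 4/3)
Y = Z + t·(R−Z) with t = 2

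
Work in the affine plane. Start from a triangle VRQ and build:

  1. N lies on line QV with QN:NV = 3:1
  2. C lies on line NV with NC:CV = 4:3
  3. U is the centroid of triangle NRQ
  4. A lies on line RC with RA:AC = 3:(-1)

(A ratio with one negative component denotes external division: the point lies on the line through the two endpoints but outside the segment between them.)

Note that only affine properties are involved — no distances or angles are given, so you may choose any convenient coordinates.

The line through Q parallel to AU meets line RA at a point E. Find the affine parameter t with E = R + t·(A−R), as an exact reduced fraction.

t = 61/29

Work in coordinates with V = (0, 0), R = (1, 0), Q = (0, 1).
1. N lies on line QV with QN:NV = 3:1 ⇒ N = (0, 1/4)
2. C lies on line NV with NC:CV = 4:3 ⇒ C = (0, 3/28)
3. U is the centroid of triangle NRQ ⇒ U = (1/3, 5/12)
4. A lies on line RC with RA:AC = 3:(-1) ⇒ A = (-1/2, 9/56)
through Q parallel to AU: direction (5/6, 43/168); meets RA at E = (-125/58, 549/1624)
E = R + t·(A−R) with t = 61/29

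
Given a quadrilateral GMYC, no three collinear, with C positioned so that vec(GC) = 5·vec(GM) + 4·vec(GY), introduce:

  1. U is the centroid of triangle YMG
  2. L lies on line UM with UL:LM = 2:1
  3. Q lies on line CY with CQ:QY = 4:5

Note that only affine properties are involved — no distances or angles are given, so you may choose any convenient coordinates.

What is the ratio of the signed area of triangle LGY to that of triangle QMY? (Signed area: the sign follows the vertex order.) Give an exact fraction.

Assign G = (0, 0), M = (1, 0), Y = (0, 1), C = (5, 4) — the answer is frame-independent, so this choice is without loss of generality.
1. U is the centroid of triangle YMG ⇒ U = (1/3, 1/3)
2. L lies on line UM with UL:LM = 2:1 ⇒ L = (7/9, 1/9)
3. Q lies on line CY with CQ:QY = 4:5 ⇒ Q = (25/9, 8/3)
2·[LGY] = -7/9, 2·[QMY] = -40/9
[LGY]:[QMY] = -7/9:-40/9 = 7/40

[LGY]:[QMY] = 7/40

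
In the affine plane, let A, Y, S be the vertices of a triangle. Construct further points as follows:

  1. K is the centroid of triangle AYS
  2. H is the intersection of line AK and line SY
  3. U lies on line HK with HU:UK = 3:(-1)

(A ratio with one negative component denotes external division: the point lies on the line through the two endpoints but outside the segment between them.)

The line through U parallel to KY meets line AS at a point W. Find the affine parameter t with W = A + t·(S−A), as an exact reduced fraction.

t = 3/8

Assign A = (0, 0), Y = (1, 0), S = (0, 1) — the answer is frame-independent, so this choice is without loss of generality.
1. K is the centroid of triangle AYS ⇒ K = (1/3, 1/3)
2. H is the intersection of line AK and line SY ⇒ H = (1/2, 1/2)
3. U lies on line HK with HU:UK = 3:(-1) ⇒ U = (1/4, 1/4)
through U parallel to KY: direction (2/3, -1/3); meets AS at W = (0, 3/8)
W = A + t·(S−A) with t = 3/8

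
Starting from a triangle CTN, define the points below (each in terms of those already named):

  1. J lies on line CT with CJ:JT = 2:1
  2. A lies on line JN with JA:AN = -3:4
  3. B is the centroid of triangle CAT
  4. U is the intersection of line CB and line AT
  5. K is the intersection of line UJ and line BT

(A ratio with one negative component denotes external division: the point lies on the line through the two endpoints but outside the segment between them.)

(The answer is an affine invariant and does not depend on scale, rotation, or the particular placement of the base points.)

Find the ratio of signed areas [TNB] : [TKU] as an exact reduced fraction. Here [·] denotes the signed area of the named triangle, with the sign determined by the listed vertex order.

Choose coordinates C = (0, 0), T = (1, 0), N = (0, 1).
1. J lies on line CT with CJ:JT = 2:1 ⇒ J = (2/3, 0)
2. A lies on line JN with JA:AN = -3:4 ⇒ A = (8/3, -3)
3. B is the centroid of triangle CAT ⇒ B = (11/9, -1)
4. U is the intersection of line CB and line AT ⇒ U = (11/6, -3/2)
5. K is the intersection of line UJ and line BT ⇒ K = (17/15, -3/5)
2·[TNB] = 7/9, 2·[TKU] = 3/10
[TNB]:[TKU] = 7/9:3/10 = 70/27

[TNB]:[TKU] = 70/27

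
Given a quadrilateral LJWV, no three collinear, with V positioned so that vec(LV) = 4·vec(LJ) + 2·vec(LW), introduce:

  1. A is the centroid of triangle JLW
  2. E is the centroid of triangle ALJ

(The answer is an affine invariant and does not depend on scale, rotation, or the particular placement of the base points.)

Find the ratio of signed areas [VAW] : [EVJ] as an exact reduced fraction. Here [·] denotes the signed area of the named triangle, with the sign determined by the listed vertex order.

[VAW]:[EVJ] = 27/13

Choose coordinates L = (0, 0), J = (1, 0), W = (0, 1), V = (4, 2).
1. A is the centroid of triangle JLW ⇒ A = (1/3, 1/3)
2. E is the centroid of triangle ALJ ⇒ E = (4/9, 1/9)
2·[VAW] = -3, 2·[EVJ] = -13/9
[VAW]:[EVJ] = -3:-13/9 = 27/13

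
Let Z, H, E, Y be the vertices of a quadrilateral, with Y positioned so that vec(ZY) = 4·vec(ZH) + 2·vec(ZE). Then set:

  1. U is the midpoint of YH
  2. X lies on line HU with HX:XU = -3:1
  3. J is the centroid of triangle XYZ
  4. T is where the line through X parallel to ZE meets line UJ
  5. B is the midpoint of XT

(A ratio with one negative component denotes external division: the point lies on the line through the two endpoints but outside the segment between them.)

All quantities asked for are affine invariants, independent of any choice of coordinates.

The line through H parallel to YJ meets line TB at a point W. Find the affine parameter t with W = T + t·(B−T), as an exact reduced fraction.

t = 32/19

Work in coordinates with Z = (0, 0), H = (1, 0), E = (0, 1), Y = (4, 2).
1. U is the midpoint of YH ⇒ U = (5/2, 1)
2. X lies on line HU with HX:XU = -3:1 ⇒ X = (13/4, 3/2)
3. J is the centroid of triangle XYZ ⇒ J = (29/12, 7/6)
4. T is where the line through X parallel to ZE meets line UJ ⇒ T = (13/4, -1/2)
5. B is the midpoint of XT ⇒ B = (13/4, 1/2)
through H parallel to YJ: direction (-19/12, -5/6); meets TB at W = (13/4, 45/38)
W = T + t·(B−T) with t = 32/19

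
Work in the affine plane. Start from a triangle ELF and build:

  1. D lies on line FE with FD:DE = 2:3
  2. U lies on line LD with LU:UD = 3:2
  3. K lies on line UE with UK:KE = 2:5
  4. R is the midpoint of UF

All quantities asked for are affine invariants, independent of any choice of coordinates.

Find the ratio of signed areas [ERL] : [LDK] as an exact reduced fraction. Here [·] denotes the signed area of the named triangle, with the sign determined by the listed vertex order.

Choose coordinates E = (0, 0), L = (1, 0), F = (0, 1).
1. D lies on line FE with FD:DE = 2:3 ⇒ D = (0, 3/5)
2. U lies on line LD with LU:UD = 3:2 ⇒ U = (2/5, 9/25)
3. K lies on line UE with UK:KE = 2:5 ⇒ K = (2/7, 9/35)
4. R is the midpoint of UF ⇒ R = (1/5, 17/25)
2·[ERL] = -17/25, 2·[LDK] = 6/35
[ERL]:[LDK] = -17/25:6/35 = -119/30

[ERL]:[LDK] = -119/30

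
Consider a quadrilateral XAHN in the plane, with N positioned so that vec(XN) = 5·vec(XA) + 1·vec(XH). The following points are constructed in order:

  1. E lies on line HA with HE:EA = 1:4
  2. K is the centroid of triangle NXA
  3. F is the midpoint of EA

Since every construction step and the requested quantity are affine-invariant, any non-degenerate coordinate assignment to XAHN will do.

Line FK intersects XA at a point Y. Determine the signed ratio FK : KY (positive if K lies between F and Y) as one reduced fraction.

FK:KY = 1/5

Assign X = (0, 0), A = (1, 0), H = (0, 1), N = (5, 1) — the answer is frame-independent, so this choice is without loss of generality.
1. E lies on line HA with HE:EA = 1:4 ⇒ E = (1/5, 4/5)
2. K is the centroid of triangle NXA ⇒ K = (2, 1/3)
3. F is the midpoint of EA ⇒ F = (3/5, 2/5)
line FK meets XA at Y = (9, 0)
K = F + t·(Y−F) with t = 1/6, so FK:KY = 1/6:5/6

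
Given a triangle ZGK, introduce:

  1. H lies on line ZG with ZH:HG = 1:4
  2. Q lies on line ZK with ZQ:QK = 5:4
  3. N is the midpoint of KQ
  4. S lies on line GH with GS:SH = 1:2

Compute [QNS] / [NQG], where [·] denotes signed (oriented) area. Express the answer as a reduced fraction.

Work in coordinates with Z = (0, 0), G = (1, 0), K = (0, 1).
1. H lies on line ZG with ZH:HG = 1:4 ⇒ H = (1/5, 0)
2. Q lies on line ZK with ZQ:QK = 5:4 ⇒ Q = (0, 5/9)
3. N is the midpoint of KQ ⇒ N = (0, 7/9)
4. S lies on line GH with GS:SH = 1:2 ⇒ S = (11/15, 0)
2·[QNS] = -22/135, 2·[NQG] = 2/9
[QNS]:[NQG] = -22/135:2/9 = -11/15

[QNS]:[NQG] = -11/15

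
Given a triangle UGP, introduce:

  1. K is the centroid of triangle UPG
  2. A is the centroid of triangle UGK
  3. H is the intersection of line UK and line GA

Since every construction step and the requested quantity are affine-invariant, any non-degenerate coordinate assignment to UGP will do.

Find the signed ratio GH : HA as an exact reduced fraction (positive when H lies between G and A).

GH:HA = -3

Set U = (0, 0), G = (1, 0), P = (0, 1); any affine frame gives the same invariant.
1. K is the centroid of triangle UPG ⇒ K = (1/3, 1/3)
2. A is the centroid of triangle UGK ⇒ A = (4/9, 1/9)
3. H is the intersection of line UK and line GA ⇒ H = (1/6, 1/6)
H = G + t·(A−G) with t = 3/2, so GH:HA = t:(1−t) = 3/2:-1/2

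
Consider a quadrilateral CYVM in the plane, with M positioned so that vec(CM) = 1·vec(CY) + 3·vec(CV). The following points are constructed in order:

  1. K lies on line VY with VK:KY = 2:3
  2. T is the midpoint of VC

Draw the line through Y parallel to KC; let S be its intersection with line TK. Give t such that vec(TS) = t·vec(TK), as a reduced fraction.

t = 4

Choose coordinates C = (0, 0), Y = (1, 0), V = (0, 1), M = (1, 3).
1. K lies on line VY with VK:KY = 2:3 ⇒ K = (2/5, 3/5)
2. T is the midpoint of VC ⇒ T = (0, 1/2)
through Y parallel to KC: direction (-2/5, -3/5); meets TK at S = (8/5, 9/10)
S = T + t·(K−T) with t = 4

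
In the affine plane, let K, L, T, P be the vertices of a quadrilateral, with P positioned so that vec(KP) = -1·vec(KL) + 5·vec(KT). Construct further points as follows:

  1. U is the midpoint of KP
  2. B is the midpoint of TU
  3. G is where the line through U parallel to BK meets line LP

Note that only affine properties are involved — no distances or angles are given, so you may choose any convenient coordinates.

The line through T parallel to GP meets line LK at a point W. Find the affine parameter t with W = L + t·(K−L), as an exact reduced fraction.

Set K = (0, 0), L = (1, 0), T = (0, 1), P = (-1, 5); any affine frame gives the same invariant.
1. U is the midpoint of KP ⇒ U = (-1/2, 5/2)
2. B is the midpoint of TU ⇒ B = (-1/4, 7/4)
3. G is where the line through U parallel to BK meets line LP ⇒ G = (-7/9, 40/9)
through T parallel to GP: direction (-2/9, 5/9); meets LK at W = (2/5, 0)
W = L + t·(K−L) with t = 3/5

t = 3/5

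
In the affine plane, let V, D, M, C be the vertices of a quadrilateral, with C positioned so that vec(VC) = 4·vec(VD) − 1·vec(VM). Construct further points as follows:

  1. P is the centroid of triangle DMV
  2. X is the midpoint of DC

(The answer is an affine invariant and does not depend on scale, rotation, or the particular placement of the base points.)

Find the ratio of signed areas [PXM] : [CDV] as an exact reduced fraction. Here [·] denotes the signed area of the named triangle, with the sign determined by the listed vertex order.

Assign V = (0, 0), D = (1, 0), M = (0, 1), C = (4, -1) — the answer is frame-independent, so this choice is without loss of generality.
1. P is the centroid of triangle DMV ⇒ P = (1/3, 1/3)
2. X is the midpoint of DC ⇒ X = (5/2, -1/2)
2·[PXM] = 7/6, 2·[CDV] = 1
[PXM]:[CDV] = 7/6:1 = 7/6

[PXM]:[CDV] = 7/6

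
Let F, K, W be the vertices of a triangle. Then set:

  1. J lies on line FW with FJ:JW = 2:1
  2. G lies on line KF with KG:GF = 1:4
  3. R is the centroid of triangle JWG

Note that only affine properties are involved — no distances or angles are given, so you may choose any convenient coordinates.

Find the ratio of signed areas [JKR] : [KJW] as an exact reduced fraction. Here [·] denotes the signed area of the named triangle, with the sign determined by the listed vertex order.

[JKR]:[KJW] = -1/5

Work in coordinates with F = (0, 0), K = (1, 0), W = (0, 1).
1. J lies on line FW with FJ:JW = 2:1 ⇒ J = (0, 2/3)
2. G lies on line KF with KG:GF = 1:4 ⇒ G = (4/5, 0)
3. R is the centroid of triangle JWG ⇒ R = (4/15, 5/9)
2·[JKR] = 1/15, 2·[KJW] = -1/3
[JKR]:[KJW] = 1/15:-1/3 = -1/5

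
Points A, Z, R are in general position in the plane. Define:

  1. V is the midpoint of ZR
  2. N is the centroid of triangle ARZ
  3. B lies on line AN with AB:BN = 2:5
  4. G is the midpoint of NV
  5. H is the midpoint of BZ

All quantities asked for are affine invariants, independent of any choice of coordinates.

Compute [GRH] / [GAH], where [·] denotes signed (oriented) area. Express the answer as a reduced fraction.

[GRH]:[GAH] = 13/35

Set A = (0, 0), Z = (1, 0), R = (0, 1); any affine frame gives the same invariant.
1. V is the midpoint of ZR ⇒ V = (1/2, 1/2)
2. N is the centroid of triangle ARZ ⇒ N = (1/3, 1/3)
3. B lies on line AN with AB:BN = 2:5 ⇒ B = (2/21, 2/21)
4. G is the midpoint of NV ⇒ G = (5/12, 5/12)
5. H is the midpoint of BZ ⇒ H = (23/42, 1/21)
2·[GRH] = 13/168, 2·[GAH] = 5/24
[GRH]:[GAH] = 13/168:5/24 = 13/35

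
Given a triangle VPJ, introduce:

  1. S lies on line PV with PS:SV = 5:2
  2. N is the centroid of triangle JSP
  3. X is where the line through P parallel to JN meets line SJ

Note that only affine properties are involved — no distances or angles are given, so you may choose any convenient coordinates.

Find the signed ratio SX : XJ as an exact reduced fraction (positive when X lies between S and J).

Set V = (0, 0), P = (1, 0), J = (0, 1); any affine frame gives the same invariant.
1. S lies on line PV with PS:SV = 5:2 ⇒ S = (2/7, 0)
2. N is the centroid of triangle JSP ⇒ N = (3/7, 1/3)
3. X is where the line through P parallel to JN meets line SJ ⇒ X = (-2/7, 2)
X = S + t·(J−S) with t = 2, so SX:XJ = t:(1−t) = 2:-1

SX:XJ = -2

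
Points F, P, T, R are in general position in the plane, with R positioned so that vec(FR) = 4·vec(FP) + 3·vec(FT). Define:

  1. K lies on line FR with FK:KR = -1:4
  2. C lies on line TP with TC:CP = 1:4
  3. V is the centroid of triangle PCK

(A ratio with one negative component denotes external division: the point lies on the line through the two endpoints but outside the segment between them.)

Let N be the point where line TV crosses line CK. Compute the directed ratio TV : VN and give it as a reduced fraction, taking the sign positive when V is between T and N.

TV:VN = -7/4

Work in coordinates with F = (0, 0), P = (1, 0), T = (0, 1), R = (4, 3).
1. K lies on line FR with FK:KR = -1:4 ⇒ K = (-4/3, -1)
2. C lies on line TP with TC:CP = 1:4 ⇒ C = (1/5, 4/5)
3. V is the centroid of triangle PCK ⇒ V = (-2/45, -1/15)
line TV meets CK at N = (-2/105, 19/35)
V = T + t·(N−T) with t = 7/3, so TV:VN = 7/3:-4/3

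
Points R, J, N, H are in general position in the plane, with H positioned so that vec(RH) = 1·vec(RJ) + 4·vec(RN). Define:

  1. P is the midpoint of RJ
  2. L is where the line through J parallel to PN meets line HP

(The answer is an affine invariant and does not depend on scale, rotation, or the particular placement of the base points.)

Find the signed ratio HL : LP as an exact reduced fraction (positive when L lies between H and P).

HL:LP = 4

Work in coordinates with R = (0, 0), J = (1, 0), N = (0, 1), H = (1, 4).
1. P is the midpoint of RJ ⇒ P = (1/2, 0)
2. L is where the line through J parallel to PN meets line HP ⇒ L = (3/5, 4/5)
L = H + t·(P−H) with t = 4/5, so HL:LP = t:(1−t) = 4/5:1/5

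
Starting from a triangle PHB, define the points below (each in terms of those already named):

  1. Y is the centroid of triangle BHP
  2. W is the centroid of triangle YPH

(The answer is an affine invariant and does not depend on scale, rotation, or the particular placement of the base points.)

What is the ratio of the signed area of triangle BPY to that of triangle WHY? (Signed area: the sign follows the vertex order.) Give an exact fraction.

Choose coordinates P = (0, 0), H = (1, 0), B = (0, 1).
1. Y is the centroid of triangle BHP ⇒ Y = (1/3, 1/3)
2. W is the centroid of triangle YPH ⇒ W = (4/9, 1/9)
2·[BPY] = 1/3, 2·[WHY] = 1/9
[BPY]:[WHY] = 1/3:1/9 = 3

[BPY]:[WHY] = 3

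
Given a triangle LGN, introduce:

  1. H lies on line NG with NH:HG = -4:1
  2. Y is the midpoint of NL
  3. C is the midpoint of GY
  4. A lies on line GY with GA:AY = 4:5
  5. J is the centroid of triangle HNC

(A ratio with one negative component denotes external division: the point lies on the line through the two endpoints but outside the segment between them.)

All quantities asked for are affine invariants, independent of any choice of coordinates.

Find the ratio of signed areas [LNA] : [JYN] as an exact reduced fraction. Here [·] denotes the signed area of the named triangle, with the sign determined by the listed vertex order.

[LNA]:[JYN] = 20/11

Choose coordinates L = (0, 0), G = (1, 0), N = (0, 1).
1. H lies on line NG with NH:HG = -4:1 ⇒ H = (4/3, -1/3)
2. Y is the midpoint of NL ⇒ Y = (0, 1/2)
3. C is the midpoint of GY ⇒ C = (1/2, 1/4)
4. A lies on line GY with GA:AY = 4:5 ⇒ A = (5/9, 2/9)
5. J is the centroid of triangle HNC ⇒ J = (11/18, 11/36)
2·[LNA] = -5/9, 2·[JYN] = -11/36
[LNA]:[JYN] = -5/9:-11/36 = 20/11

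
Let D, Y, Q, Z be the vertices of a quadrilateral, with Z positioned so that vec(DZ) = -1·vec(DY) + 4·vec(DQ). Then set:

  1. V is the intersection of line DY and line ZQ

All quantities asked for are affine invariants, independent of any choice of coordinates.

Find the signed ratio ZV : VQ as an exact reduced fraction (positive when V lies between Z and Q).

ZV:VQ = -4

Assign D = (0, 0), Y = (1, 0), Q = (0, 1), Z = (-1, 4) — the answer is frame-independent, so this choice is without loss of generality.
1. V is the intersection of line DY and line ZQ ⇒ V = (1/3, 0)
V = Z + t·(Q−Z) with t = 4/3, so ZV:VQ = t:(1−t) = 4/3:-1/3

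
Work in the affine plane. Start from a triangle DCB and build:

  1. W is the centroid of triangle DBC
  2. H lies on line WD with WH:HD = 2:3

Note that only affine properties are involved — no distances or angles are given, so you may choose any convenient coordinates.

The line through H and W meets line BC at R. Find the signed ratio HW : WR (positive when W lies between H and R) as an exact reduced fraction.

Set D = (0, 0), C = (1, 0), B = (0, 1); any affine frame gives the same invariant.
1. W is the centroid of triangle DBC ⇒ W = (1/3, 1/3)
2. H lies on line WD with WH:HD = 2:3 ⇒ H = (1/5, 1/5)
line HW meets BC at R = (1/2, 1/2)
W = H + t·(R−H) with t = 4/9, so HW:WR = 4/9:5/9

HW:WR = 4/5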